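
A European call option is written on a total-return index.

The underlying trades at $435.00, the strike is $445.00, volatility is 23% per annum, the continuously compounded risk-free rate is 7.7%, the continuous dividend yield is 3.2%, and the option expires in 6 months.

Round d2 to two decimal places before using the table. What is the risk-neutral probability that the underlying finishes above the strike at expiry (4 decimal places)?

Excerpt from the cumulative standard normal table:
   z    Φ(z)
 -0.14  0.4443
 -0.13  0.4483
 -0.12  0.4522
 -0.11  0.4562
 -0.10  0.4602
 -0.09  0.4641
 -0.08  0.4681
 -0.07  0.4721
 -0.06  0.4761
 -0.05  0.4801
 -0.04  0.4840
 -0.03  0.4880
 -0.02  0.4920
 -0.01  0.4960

0.4681

T = 0.5;  σ√T = 0.1626
d₁ = [ln(435/445) + (0.077 − 0.032 + ½·0.23²)·0.5] / (σ√T) = (-0.0227 + 0.0357) / 0.1626 = 0.0799 → 0.08
d₂ = 0.0799 − 0.1626 = -0.0827 → -0.08
Risk-neutral Pr[S_T > K] = N(d₂) = N(-0.08) = 0.4681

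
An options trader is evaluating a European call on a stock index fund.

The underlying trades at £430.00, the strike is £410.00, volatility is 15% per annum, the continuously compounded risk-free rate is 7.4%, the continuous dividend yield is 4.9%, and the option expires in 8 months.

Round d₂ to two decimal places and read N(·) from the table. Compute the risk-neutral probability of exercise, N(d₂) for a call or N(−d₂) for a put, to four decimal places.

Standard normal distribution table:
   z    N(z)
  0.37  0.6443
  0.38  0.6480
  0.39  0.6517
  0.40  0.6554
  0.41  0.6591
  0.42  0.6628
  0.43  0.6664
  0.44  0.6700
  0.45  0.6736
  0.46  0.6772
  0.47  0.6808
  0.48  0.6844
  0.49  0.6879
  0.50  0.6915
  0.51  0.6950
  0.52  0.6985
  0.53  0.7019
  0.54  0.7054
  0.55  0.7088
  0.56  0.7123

σ√T = 0.15 × 0.8165 = 0.1225
ln(S/K) + (r − q + σ²/2)T = ln(430/410) + (0.074 − 0.049 + 0.15²/2)·0.6667 = 0.0476 + 0.0242 = 0.0718
d₁ = 0.0718 / 0.1225 = 0.5862 ⇒ 0.59
d₂ = d₁ − σ√T = 0.5862 − 0.1225 = 0.4637 ⇒ 0.46
Risk-neutral Pr[S_T > K] = N(d₂) = N(0.46) = 0.6772

0.6772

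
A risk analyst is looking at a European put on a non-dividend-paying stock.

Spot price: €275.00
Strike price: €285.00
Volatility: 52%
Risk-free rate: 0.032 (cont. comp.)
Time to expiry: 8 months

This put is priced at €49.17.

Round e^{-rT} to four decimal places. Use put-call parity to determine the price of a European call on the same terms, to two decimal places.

exp(−rT) = exp(−0.032·0.6667) = 0.9789
Put-call parity: C − P = S − K·e^(−rT) = 275 − 285·0.9789 = 275 − 278.9865 = -3.9865
C = P + (C − P) = 49.17 + (-3.9865) = 45.1835

€45.18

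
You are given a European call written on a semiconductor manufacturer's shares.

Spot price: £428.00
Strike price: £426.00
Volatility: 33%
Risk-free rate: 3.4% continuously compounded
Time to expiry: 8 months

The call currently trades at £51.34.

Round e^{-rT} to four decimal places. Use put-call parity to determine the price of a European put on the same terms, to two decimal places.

£39.80

e^(−rT) = e^(−0.034·0.6667) = 0.9776
Put-call parity: C − P = S − K·e^(−rT) = 428 − 426·0.9776 = 428 − 416.4576 = 11.5424
P = C − (C − P) = 51.34 − (11.5424) = 39.7976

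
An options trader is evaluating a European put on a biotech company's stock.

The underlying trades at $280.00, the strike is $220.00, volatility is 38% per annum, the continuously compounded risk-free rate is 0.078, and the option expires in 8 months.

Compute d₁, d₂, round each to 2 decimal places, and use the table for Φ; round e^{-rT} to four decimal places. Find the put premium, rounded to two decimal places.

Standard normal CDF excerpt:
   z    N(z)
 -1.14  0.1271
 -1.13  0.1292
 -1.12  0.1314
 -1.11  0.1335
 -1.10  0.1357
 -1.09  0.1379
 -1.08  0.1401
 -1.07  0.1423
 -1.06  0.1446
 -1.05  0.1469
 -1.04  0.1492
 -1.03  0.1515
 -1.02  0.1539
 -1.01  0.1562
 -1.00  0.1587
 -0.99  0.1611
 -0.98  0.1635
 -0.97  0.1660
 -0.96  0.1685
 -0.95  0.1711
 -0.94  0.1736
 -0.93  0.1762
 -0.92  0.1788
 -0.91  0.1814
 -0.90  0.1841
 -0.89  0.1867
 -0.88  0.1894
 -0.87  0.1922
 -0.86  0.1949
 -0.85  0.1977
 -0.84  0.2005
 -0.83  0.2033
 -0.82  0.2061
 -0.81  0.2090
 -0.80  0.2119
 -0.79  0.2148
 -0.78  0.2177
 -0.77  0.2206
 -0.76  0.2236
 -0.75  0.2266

$6.86

σ√T = 0.38 × 0.8165 = 0.3103
d₁ = [ln(280/220) + (0.078 + ½·0.38²)·0.6667] / (σ√T) = (0.2412 + 0.1001) / 0.3103 = 1.1000 ≈ 1.10
d₂ = 1.1000 − 0.3103 = 0.7897 ≈ 0.79
e^(−rT) = e^(−0.078·0.6667) = 0.9493
N(−d₂) = N(-0.79) = 0.2148;  N(−d₁) = N(-1.10) = 0.1357
P = 220·0.9493·0.2148 − 280·0.1357 = 44.8601 − 37.9960 = 6.8641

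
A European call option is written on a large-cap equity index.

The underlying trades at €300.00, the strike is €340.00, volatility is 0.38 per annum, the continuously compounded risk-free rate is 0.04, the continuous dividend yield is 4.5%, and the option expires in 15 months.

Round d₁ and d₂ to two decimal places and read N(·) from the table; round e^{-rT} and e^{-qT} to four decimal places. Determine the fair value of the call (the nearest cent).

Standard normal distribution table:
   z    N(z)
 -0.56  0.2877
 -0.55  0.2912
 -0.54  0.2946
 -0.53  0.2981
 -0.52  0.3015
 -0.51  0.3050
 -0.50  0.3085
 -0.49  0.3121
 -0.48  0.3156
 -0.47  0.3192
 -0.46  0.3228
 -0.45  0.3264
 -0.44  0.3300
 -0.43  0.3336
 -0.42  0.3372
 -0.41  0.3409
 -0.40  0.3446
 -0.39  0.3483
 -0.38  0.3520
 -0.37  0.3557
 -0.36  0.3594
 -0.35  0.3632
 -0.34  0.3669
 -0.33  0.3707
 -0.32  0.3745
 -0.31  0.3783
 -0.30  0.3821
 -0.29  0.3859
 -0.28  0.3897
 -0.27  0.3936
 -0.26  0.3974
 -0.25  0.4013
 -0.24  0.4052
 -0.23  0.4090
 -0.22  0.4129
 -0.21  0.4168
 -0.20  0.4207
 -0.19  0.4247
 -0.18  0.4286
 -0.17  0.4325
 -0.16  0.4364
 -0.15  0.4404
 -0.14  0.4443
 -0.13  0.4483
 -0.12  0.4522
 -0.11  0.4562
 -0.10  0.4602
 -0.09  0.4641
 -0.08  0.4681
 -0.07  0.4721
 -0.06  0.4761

σ√T = 0.38·√1.25 = 0.4249
d₁ = [ln(300/340) + (0.04 − 0.045 + ½·0.38²)·1.25] / (σ√T) = (-0.1252 + 0.0840) / 0.4249 = -0.0969 → -0.10
d₂ = -0.0969 − 0.4249 = -0.5217 → -0.52
e^(−qT) = e^(−0.045·1.25) = 0.9453;  e^(−rT) = e^(−0.04·1.25) = 0.9512
N(d₁) = N(-0.10) = 0.4602;  N(d₂) = N(-0.52) = 0.3015
C = 300·0.9453·0.4602 − 340·0.9512·0.3015 = 130.5081 − 97.5075 = 33.0006

€33.00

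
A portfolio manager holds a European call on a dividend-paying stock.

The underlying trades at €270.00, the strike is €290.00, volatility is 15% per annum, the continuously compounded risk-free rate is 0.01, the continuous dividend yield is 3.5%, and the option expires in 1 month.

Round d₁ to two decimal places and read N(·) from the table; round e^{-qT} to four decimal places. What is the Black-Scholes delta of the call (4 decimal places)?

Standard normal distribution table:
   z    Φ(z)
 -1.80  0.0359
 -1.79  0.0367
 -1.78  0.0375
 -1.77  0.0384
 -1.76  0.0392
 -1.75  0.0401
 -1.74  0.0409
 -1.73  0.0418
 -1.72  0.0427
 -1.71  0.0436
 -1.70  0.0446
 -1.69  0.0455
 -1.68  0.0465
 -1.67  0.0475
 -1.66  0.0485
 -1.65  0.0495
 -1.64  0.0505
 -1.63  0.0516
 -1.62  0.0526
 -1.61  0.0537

σ√T = 0.15·√0.08333 = 0.0433
ln(S/K) + (r − q + σ²/2)T = ln(270/290) + (0.01 − 0.035 + 0.15²/2)·0.08333 = -0.0715 − 0.0011 = -0.0726
d₁ = -0.0726 / 0.0433 = -1.6767 ≈ -1.68
N(d₁) = N(-1.68) = 0.0465
Δ_call = exp(−qT)·N(d₁) = 0.9971·0.0465 = 0.0464

0.0464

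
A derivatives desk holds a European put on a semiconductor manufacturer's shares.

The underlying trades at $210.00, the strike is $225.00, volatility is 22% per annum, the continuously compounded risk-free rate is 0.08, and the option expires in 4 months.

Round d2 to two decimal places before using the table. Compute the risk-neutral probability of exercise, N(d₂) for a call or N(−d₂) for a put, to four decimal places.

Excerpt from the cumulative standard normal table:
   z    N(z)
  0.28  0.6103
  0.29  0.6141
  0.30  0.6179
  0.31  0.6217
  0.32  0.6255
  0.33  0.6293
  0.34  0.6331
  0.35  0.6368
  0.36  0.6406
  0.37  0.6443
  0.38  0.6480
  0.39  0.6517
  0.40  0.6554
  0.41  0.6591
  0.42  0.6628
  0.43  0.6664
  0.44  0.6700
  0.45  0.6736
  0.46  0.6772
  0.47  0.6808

T = 0.3333;  σ√T = 0.1270
ln(S/K) + (r + σ²/2)T = ln(210/225) + (0.08 + 0.22²/2)·0.3333 = -0.0690 + 0.0347 = -0.0343
d₁ = -0.0343 / 0.1270 = -0.2697 which rounds to -0.27
d₂ = d₁ − σ√T = -0.2697 − 0.1270 = -0.3967 which rounds to -0.40
Pr(exercise) under Q = N(−d₂) = N(0.40) = 0.6554

0.6554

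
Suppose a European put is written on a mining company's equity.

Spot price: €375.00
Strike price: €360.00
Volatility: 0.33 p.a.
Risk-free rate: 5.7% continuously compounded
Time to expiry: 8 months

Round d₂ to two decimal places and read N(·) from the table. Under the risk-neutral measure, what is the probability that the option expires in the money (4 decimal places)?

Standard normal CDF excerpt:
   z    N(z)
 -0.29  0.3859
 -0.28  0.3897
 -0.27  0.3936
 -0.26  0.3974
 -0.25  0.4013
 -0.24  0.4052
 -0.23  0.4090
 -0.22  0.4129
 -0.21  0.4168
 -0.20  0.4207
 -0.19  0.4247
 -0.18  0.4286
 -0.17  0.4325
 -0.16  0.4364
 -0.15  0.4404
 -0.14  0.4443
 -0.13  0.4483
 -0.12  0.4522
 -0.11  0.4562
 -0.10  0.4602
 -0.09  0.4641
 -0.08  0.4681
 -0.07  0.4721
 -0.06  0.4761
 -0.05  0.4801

σ√T = 0.33·√0.6667 = 0.2694
d₁ = [ln(375/360) + (0.057 + 0.33²/2)·0.6667] / 0.2694 = [0.0408 + 0.0743] / 0.2694 = 0.4273 ⇒ 0.43
d₂ = d₁ − σ√T = 0.4273 − 0.2694 = 0.1578 ⇒ 0.16
Risk-neutral Pr[S_T < K] = N(−d₂) = N(-0.16) = 0.4364

0.4364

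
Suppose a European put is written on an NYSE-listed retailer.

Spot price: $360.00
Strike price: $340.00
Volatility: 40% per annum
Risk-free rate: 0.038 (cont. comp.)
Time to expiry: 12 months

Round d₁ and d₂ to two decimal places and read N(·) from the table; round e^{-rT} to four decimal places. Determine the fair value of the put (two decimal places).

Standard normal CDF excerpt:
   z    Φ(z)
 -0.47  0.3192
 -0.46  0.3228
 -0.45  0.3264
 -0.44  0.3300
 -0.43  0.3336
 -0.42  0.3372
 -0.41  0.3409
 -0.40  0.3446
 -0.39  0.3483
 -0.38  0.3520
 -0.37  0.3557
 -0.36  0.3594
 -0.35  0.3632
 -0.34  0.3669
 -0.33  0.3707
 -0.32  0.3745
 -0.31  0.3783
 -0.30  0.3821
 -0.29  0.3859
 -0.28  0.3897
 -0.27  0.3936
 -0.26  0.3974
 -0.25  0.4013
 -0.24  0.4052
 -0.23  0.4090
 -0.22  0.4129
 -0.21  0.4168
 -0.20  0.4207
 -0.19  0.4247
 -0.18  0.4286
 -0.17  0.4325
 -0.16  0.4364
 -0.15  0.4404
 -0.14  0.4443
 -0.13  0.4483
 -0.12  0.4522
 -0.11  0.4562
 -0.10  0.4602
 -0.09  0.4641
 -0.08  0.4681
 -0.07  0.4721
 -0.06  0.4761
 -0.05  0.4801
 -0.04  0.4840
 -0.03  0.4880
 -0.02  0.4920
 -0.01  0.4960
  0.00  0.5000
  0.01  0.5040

$39.62

T = 1;  σ√T = 0.4000
d₁ = [ln(360/340) + (0.038 + 0.4²/2)·1] / 0.4000 = [0.0572 + 0.1180] / 0.4000 = 0.4379 ⇒ 0.44
d₂ = d₁ − σ√T = 0.4379 − 0.4000 = 0.0379 ⇒ 0.04
e^(−rT) = e^(−0.038·1) = 0.9627
N(−d₂) = N(-0.04) = 0.4840;  N(−d₁) = N(-0.44) = 0.3300
P = 340·0.9627·0.4840 − 360·0.3300 = 158.4219 − 118.8000 = 39.6219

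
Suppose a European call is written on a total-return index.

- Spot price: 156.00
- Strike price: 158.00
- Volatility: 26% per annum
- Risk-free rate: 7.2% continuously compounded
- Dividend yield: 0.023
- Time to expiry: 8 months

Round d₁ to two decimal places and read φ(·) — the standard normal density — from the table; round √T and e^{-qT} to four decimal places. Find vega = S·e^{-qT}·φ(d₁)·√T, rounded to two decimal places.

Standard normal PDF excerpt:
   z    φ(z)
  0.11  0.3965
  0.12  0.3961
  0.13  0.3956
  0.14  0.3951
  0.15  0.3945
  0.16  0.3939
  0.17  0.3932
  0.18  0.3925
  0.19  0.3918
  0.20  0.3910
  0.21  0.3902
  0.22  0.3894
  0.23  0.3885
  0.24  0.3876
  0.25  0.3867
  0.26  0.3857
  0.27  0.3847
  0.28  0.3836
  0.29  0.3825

σ√T = 0.26 × 0.8165 = 0.2123
d₁ = [ln(156/158) + (0.072 − 0.023 + ½·0.26²)·0.6667] / (σ√T) = (-0.0127 + 0.0552) / 0.2123 = 0.2000 ≈ 0.20
√T = √0.6667 = 0.8165
φ(d₁) = φ(0.20) = 0.3910
e^(−qT) = e^(−0.023·0.6667) = 0.9848
vega = S·e^(−qT)·φ(d₁)·√T = 156·0.9848·0.3910·0.8165 = 49.0462

49.05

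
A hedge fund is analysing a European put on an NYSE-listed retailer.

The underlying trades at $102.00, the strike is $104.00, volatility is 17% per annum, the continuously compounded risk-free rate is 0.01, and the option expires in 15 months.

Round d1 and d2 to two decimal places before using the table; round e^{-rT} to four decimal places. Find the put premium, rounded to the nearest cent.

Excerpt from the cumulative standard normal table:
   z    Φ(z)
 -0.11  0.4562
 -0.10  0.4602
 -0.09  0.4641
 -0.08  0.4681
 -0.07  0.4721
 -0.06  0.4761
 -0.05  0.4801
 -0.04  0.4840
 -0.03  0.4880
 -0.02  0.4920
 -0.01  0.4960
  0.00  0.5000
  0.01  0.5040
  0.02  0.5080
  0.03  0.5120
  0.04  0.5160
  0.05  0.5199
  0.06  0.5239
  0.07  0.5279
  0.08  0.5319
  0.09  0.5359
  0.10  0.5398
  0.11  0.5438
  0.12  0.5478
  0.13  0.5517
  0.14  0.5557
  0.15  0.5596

$8.10

σ√T = 0.17 × 1.1180 = 0.1901
d₁ = [ln(102/104) + (0.01 + ½·0.17²)·1.25] / (σ√T) = (-0.0194 + 0.0306) / 0.1901 = 0.0586 ≈ 0.06
d₂ = 0.0586 − 0.1901 = -0.1314 ≈ -0.13
e^(−rT) = e^(−0.01·1.25) = 0.9876
P = 104·0.9876·N(0.13) − 102·N(-0.06) = 104·0.9876·0.5517 − 102·0.4761 = 56.6653 − 48.5622 = 8.1031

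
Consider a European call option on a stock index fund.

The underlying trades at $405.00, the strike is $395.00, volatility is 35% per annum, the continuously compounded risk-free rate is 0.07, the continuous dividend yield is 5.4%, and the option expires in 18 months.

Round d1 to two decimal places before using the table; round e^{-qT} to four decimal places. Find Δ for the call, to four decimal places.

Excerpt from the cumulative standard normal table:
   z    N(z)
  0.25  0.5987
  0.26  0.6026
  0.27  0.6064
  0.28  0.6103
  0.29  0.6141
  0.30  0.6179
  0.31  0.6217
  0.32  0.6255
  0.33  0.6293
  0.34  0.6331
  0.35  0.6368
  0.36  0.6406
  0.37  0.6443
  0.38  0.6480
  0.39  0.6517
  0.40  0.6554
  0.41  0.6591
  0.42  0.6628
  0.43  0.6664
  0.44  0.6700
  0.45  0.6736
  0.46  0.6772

0.5803

T = 1.5;  σ√T = 0.4287
ln(S/K) + (r − q + σ²/2)T = ln(405/395) + (0.07 − 0.054 + 0.35²/2)·1.5 = 0.0250 + 0.1159 = 0.1409
d₁ = 0.1409 / 0.4287 = 0.3286 ⇒ 0.33
N(d₁) = N(0.33) = 0.6293
Δ_call = e^(−qT)·N(d₁) = 0.9222·0.6293 = 0.5803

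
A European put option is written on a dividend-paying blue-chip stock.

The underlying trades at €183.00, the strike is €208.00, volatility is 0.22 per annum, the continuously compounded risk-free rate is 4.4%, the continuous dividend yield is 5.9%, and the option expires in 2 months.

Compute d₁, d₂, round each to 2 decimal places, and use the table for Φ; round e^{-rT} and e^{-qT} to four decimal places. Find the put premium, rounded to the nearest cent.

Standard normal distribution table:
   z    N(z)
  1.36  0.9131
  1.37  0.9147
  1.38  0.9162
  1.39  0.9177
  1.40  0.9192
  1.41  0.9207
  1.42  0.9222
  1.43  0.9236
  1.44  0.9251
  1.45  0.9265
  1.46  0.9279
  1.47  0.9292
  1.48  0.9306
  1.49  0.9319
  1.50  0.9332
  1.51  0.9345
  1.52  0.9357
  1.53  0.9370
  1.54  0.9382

€25.85

T = 0.1667;  σ√T = 0.0898
d₁ = [ln(183/208) + (0.044 − 0.059 + ½·0.22²)·0.1667] / (σ√T) = (-0.1281 + 0.0015) / 0.0898 = -1.4087 → -1.41
d₂ = -1.4087 − 0.0898 = -1.4985 → -1.50
e^(−qT) = e^(−0.059·0.1667) = 0.9902;  e^(−rT) = e^(−0.044·0.1667) = 0.9927
N(−d₂) = N(1.50) = 0.9332;  N(−d₁) = N(1.41) = 0.9207
P = 208·0.9927·0.9332 − 183·0.9902·0.9207 = 192.6886 − 166.8369 = 25.8517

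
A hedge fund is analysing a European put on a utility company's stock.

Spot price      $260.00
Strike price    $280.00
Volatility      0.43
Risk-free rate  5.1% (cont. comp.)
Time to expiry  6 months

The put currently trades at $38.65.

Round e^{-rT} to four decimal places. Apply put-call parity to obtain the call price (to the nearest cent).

e^(−rT) = e^(−0.051·0.5) = 0.9748
Put-call parity: C − P = S − K·e^(−rT) = 260 − 280·0.9748 = 260 − 272.9440 = -12.9440
C = P + (C − P) = 38.65 + (-12.9440) = 25.7060

$25.71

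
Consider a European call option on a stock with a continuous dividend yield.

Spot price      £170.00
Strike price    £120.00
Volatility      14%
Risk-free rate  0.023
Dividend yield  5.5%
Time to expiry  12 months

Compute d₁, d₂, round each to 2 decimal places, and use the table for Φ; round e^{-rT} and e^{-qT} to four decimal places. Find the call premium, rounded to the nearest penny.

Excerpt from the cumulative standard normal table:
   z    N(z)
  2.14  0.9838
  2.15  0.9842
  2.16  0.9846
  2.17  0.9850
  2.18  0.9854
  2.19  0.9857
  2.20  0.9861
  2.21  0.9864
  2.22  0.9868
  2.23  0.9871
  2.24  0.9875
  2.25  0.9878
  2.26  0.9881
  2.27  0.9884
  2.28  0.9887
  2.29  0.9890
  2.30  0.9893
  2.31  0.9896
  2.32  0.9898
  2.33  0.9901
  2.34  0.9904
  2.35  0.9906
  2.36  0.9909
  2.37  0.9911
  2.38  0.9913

£43.71

σ√T = 0.14·√1 = 0.1400
d₁ = [ln(170/120) + (0.023 − 0.055 + 0.14²/2)·1] / 0.1400 = [0.3483 − 0.0222] / 0.1400 = 2.3293 which rounds to 2.33
d₂ = d₁ − σ√T = 2.3293 − 0.1400 = 2.1893 which rounds to 2.19
exp(−qT) = exp(−0.055·1) = 0.9465;  exp(−rT) = exp(−0.023·1) = 0.9773
N(d₁) = N(2.33) = 0.9901;  N(d₂) = N(2.19) = 0.9857
C = 170·0.9465·0.9901 − 120·0.9773·0.9857 = 159.3120 − 115.5990 = 43.7131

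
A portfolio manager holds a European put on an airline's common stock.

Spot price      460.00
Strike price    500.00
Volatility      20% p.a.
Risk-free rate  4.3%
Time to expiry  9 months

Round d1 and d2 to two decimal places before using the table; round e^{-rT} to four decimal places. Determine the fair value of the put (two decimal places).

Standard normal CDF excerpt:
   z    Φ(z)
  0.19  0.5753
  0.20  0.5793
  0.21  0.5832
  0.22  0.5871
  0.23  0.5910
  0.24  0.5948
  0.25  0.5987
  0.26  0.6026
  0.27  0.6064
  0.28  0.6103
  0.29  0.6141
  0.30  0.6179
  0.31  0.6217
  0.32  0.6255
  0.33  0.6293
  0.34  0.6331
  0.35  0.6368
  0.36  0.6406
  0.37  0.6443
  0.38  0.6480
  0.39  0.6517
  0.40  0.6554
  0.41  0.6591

σ√T = 0.2 × 0.8660 = 0.1732
d₁ = [ln(460/500) + (0.043 + ½·0.2²)·0.75] / (σ√T) = (-0.0834 + 0.0473) / 0.1732 = -0.2086 ≈ -0.21
d₂ = -0.2086 − 0.1732 = -0.3818 ≈ -0.38
e^(−rT) = e^(−0.043·0.75) = 0.9683
N(−d₂) = N(0.38) = 0.6480;  N(−d₁) = N(0.21) = 0.5832
P = 500·0.9683·0.6480 − 460·0.5832 = 313.7292 − 268.2720 = 45.4572

45.46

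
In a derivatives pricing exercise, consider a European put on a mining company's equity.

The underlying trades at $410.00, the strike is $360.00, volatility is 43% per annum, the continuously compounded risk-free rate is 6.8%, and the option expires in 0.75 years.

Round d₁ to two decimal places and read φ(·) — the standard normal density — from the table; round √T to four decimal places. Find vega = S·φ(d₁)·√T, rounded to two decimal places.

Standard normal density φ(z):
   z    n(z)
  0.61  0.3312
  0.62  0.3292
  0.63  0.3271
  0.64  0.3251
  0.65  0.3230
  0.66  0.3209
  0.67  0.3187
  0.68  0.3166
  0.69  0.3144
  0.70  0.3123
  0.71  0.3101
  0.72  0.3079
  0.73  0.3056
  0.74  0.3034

113.16

σ√T = 0.43 × 0.8660 = 0.3724
d₁ = [ln(410/360) + (0.068 + 0.43²/2)·0.75] / 0.3724 = [0.1301 + 0.1203] / 0.3724 = 0.6724 ≈ 0.67
√T = √0.75 = 0.8660
φ(d₁) = φ(0.67) = 0.3187
vega = S·φ(d₁)·√T = 410·0.3187·0.8660 = 113.1576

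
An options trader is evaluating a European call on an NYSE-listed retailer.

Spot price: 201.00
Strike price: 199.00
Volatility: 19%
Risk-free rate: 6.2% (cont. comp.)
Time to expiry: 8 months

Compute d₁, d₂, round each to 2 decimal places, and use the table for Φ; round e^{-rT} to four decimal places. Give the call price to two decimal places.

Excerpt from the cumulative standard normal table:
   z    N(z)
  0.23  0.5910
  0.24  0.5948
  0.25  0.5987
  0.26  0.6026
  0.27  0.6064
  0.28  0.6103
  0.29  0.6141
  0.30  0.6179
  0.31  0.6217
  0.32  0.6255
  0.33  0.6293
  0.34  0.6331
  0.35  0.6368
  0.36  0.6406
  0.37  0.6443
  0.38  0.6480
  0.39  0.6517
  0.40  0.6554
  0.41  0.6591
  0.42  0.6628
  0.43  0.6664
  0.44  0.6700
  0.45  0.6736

σ√T = 0.19 × 0.8165 = 0.1551
d₁ = [ln(201/199) + (0.062 + 0.19²/2)·0.6667] / 0.1551 = [0.0100 + 0.0534] / 0.1551 = 0.4085 ⇒ 0.41
d₂ = d₁ − σ√T = 0.4085 − 0.1551 = 0.2533 ⇒ 0.25
e^(−rT) = e^(−0.062·0.6667) = 0.9595
N(d₁) = N(0.41) = 0.6591;  N(d₂) = N(0.25) = 0.5987
C = 201·0.6591 − 199·0.9595·0.5987 = 132.4791 − 114.3161 = 18.1630

18.16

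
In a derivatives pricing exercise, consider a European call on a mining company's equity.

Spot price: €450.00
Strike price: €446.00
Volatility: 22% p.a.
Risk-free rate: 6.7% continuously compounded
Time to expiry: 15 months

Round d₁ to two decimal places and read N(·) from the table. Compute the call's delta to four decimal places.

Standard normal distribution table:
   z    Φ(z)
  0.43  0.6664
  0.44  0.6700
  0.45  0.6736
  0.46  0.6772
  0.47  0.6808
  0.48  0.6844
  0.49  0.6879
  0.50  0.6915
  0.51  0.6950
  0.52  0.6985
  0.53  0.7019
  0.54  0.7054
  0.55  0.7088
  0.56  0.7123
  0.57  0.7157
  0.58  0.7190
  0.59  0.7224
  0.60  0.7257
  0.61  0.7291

0.6915

σ√T = 0.22·√1.25 = 0.2460
d₁ = [ln(450/446) + (0.067 + 0.22²/2)·1.25] / 0.2460 = [0.0089 + 0.1140] / 0.2460 = 0.4998 ⇒ 0.50
N(d₁) = N(0.50) = 0.6915
Δ_call = N(d₁) = 0.6915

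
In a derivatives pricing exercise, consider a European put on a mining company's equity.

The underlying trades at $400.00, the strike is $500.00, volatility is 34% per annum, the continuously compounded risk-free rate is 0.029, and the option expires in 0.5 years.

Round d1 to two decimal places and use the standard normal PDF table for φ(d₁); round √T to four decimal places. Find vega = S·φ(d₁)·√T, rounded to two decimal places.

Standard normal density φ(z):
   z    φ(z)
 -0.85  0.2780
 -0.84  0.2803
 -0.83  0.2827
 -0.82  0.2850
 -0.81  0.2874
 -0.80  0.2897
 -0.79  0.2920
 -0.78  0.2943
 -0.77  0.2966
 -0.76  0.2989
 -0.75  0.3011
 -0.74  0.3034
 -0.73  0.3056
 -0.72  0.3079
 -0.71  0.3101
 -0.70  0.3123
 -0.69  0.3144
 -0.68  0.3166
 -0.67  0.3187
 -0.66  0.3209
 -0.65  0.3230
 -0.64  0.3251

85.16

T = 0.5;  σ√T = 0.2404
d₁ = [ln(400/500) + (0.029 + ½·0.34²)·0.5] / (σ√T) = (-0.2231 + 0.0434) / 0.2404 = -0.7476 ≈ -0.75
√T = √0.5 = 0.7071
φ(d₁) = φ(-0.75) = 0.3011
vega = S·φ(d₁)·√T = 400·0.3011·0.7071 = 85.1631
(The call has the same vega.)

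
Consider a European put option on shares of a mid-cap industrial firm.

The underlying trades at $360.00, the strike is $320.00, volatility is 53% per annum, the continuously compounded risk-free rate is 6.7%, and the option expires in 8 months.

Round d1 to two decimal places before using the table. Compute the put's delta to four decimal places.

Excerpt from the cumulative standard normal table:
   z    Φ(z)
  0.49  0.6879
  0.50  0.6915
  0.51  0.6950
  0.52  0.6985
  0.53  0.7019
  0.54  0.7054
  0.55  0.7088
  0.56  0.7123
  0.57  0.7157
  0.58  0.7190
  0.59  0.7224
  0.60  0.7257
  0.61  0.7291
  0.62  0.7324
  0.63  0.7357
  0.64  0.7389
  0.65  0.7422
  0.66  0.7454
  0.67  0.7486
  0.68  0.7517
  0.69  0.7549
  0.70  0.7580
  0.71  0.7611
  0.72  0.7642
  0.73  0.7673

-0.2776

σ√T = 0.53 × 0.8165 = 0.4327
d₁ = [ln(360/320) + (0.067 + ½·0.53²)·0.6667] / (σ√T) = (0.1178 + 0.1383) / 0.4327 = 0.5918 which rounds to 0.59
N(d₁) = N(0.59) = 0.7224
Δ_put = N(d₁) − 1 = 0.7224 − 1 = -0.2776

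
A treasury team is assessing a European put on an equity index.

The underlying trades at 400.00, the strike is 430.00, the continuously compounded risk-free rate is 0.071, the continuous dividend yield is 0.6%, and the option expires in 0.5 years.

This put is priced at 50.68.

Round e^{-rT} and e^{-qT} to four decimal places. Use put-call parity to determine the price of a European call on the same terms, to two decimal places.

e^(−qT) = e^(−0.006·0.5) = 0.9970;  e^(−rT) = e^(−0.071·0.5) = 0.9651
Put-call parity: C − P = S·e^(−qT) − K·e^(−rT) = 400·0.9970 − 430·0.9651 = 398.8000 − 414.9930 = -16.1930
C = P + (C − P) = 50.68 + (-16.1930) = 34.4870

34.49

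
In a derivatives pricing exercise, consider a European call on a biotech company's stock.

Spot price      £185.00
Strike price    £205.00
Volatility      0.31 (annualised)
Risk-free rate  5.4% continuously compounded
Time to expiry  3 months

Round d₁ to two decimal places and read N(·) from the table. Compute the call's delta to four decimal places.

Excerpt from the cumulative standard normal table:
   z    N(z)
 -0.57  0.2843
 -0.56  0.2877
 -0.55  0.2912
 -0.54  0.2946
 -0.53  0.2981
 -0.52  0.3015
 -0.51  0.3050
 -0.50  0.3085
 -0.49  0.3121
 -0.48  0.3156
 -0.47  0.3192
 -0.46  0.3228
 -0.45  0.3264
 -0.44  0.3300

0.3085

σ√T = 0.31 × 0.5000 = 0.1550
ln(S/K) + (r + σ²/2)T = ln(185/205) + (0.054 + 0.31²/2)·0.25 = -0.1027 + 0.0255 = -0.0771
d₁ = -0.0771 / 0.1550 = -0.4977 ⇒ -0.50
N(d₁) = N(-0.50) = 0.3085
Δ_call = N(d₁) = 0.3085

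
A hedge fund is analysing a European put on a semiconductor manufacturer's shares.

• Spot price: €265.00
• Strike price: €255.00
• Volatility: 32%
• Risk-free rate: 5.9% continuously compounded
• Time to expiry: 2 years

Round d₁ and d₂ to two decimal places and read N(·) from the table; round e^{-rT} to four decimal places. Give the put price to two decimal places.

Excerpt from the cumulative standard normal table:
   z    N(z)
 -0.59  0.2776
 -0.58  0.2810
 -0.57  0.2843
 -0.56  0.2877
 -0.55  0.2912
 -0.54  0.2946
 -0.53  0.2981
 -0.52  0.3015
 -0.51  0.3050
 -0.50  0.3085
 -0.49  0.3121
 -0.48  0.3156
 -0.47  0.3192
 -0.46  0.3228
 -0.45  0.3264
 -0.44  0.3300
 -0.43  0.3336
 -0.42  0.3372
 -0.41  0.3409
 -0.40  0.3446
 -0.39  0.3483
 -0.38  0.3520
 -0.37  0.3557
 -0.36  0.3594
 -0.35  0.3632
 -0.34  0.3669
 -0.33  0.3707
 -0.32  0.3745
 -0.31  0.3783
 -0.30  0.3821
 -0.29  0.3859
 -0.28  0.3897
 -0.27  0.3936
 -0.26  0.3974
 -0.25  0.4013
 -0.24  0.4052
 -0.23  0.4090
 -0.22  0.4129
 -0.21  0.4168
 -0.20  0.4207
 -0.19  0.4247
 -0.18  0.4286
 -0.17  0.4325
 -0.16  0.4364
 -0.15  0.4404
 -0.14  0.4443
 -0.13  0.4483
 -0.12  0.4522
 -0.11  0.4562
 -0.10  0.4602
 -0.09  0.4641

€27.14

σ√T = 0.32 × 1.4142 = 0.4525
d₁ = [ln(265/255) + (0.059 + 0.32²/2)·2] / 0.4525 = [0.0385 + 0.2204] / 0.4525 = 0.5720 which rounds to 0.57
d₂ = d₁ − σ√T = 0.5720 − 0.4525 = 0.1195 which rounds to 0.12
exp(−rT) = exp(−0.059·2) = 0.8887
P = 255·0.8887·N(-0.12) − 265·N(-0.57) = 255·0.8887·0.4522 − 265·0.2843 = 102.4769 − 75.3395 = 27.1374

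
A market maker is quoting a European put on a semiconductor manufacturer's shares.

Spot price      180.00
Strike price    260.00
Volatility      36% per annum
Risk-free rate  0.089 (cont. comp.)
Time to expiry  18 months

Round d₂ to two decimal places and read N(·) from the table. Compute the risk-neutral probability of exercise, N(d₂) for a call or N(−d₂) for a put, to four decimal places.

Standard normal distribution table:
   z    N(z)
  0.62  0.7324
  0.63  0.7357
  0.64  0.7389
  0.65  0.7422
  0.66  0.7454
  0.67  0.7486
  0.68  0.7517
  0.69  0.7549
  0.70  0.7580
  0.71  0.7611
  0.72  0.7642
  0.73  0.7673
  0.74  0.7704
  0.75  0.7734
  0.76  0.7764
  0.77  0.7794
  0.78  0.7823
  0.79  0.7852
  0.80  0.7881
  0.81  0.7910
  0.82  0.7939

0.7734

T = 1.5;  σ√T = 0.4409
ln(S/K) + (r + σ²/2)T = ln(180/260) + (0.089 + 0.36²/2)·1.5 = -0.3677 + 0.2307 = -0.1370
d₁ = -0.1370 / 0.4409 = -0.3108 which rounds to -0.31
d₂ = d₁ − σ√T = -0.3108 − 0.4409 = -0.7517 which rounds to -0.75
Risk-neutral Pr[S_T < K] = N(−d₂) = N(0.75) = 0.7734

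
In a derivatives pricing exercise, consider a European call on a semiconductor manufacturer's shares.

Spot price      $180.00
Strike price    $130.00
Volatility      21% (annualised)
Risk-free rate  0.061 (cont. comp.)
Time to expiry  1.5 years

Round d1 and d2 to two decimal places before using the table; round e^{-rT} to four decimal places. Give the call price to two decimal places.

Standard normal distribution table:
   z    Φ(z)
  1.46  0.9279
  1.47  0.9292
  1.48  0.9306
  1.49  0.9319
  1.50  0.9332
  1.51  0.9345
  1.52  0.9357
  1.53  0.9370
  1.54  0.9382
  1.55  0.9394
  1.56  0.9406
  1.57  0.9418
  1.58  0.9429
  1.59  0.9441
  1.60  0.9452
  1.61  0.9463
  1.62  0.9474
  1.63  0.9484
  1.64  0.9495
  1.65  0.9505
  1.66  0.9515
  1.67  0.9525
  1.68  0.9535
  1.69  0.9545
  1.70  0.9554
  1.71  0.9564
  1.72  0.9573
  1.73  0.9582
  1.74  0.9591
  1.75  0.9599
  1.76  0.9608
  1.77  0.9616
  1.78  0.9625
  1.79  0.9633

σ√T = 0.21·√1.5 = 0.2572
d₁ = [ln(180/130) + (0.061 + 0.21²/2)·1.5] / 0.2572 = [0.3254 + 0.1246] / 0.2572 = 1.7496 which rounds to 1.75
d₂ = d₁ − σ√T = 1.7496 − 0.2572 = 1.4924 which rounds to 1.49
exp(−rT) = exp(−0.061·1.5) = 0.9126
N(d₁) = N(1.75) = 0.9599;  N(d₂) = N(1.49) = 0.9319
C = 180·0.9599 − 130·0.9126·0.9319 = 172.7820 − 110.5588 = 62.2232

$62.22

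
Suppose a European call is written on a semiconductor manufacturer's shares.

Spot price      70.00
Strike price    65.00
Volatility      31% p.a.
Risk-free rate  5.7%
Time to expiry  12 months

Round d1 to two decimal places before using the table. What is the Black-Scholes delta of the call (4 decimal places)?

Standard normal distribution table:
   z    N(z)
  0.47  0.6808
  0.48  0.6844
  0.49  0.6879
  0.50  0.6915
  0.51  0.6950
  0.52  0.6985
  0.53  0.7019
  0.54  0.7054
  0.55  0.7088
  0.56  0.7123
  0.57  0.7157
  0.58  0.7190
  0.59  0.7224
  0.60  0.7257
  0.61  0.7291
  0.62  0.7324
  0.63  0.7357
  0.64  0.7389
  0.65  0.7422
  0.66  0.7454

0.7190

σ√T = 0.31 × 1.0000 = 0.3100
ln(S/K) + (r + σ²/2)T = ln(70/65) + (0.057 + 0.31²/2)·1 = 0.0741 + 0.1051 = 0.1792
d₁ = 0.1792 / 0.3100 = 0.5779 → 0.58
N(d₁) = N(0.58) = 0.7190
Δ_call = N(d₁) = 0.7190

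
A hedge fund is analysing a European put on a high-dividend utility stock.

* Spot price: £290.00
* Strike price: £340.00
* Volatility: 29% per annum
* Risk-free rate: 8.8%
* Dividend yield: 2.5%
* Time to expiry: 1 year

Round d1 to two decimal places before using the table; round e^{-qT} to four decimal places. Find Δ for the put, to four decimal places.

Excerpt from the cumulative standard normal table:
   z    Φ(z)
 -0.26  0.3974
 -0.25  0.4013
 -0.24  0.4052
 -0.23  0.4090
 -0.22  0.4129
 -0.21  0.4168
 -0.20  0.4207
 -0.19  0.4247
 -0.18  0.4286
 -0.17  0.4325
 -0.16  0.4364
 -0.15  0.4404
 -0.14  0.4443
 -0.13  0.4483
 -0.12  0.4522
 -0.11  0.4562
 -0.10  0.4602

σ√T = 0.29 × 1.0000 = 0.2900
d₁ = [ln(290/340) + (0.088 − 0.025 + 0.29²/2)·1] / 0.2900 = [-0.1591 + 0.1051] / 0.2900 = -0.1863 → -0.19
N(d₁) = N(-0.19) = 0.4247
Δ_put = e^(−qT)·(N(d₁) − 1) = 0.9753·(0.4247 − 1) = -0.5611

-0.5611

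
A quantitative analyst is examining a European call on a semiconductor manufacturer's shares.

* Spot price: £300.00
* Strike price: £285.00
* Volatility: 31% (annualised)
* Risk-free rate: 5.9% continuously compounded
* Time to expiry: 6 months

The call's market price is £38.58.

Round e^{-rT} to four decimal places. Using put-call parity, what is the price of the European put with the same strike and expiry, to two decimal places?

£15.29

e^(−rT) = e^(−0.059·0.5) = 0.9709
Put-call parity: C − P = S − K·e^(−rT) = 300 − 285·0.9709 = 300 − 276.7065 = 23.2935
P = C − (C − P) = 38.58 − (23.2935) = 15.2865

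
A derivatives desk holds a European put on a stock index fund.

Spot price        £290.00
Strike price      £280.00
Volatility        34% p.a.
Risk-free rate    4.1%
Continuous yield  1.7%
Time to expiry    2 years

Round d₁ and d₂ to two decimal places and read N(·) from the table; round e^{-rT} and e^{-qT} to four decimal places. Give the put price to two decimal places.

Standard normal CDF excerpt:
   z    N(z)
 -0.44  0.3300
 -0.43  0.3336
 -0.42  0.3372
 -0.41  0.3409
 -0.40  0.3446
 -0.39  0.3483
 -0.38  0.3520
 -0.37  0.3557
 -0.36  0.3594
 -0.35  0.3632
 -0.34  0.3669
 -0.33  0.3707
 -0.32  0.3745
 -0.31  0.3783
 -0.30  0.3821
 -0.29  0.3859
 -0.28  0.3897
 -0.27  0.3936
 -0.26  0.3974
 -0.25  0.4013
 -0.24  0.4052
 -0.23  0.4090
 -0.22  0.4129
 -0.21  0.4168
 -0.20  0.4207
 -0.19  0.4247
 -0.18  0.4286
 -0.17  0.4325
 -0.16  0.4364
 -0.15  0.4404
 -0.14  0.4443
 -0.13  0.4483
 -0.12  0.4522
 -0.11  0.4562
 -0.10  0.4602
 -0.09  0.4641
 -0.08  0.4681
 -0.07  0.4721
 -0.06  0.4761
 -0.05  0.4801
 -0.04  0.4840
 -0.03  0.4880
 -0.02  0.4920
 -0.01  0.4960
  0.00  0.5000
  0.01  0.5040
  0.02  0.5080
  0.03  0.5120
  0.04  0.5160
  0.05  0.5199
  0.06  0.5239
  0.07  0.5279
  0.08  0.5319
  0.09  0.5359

£40.62

σ√T = 0.34 × 1.4142 = 0.4808
ln(S/K) + (r − q + σ²/2)T = ln(290/280) + (0.041 − 0.017 + 0.34²/2)·2 = 0.0351 + 0.1636 = 0.1987
d₁ = 0.1987 / 0.4808 = 0.4132 ≈ 0.41
d₂ = d₁ − σ√T = 0.4132 − 0.4808 = -0.0676 ≈ -0.07
e^(−qT) = e^(−0.017·2) = 0.9666;  e^(−rT) = e^(−0.041·2) = 0.9213
P = 280·0.9213·N(0.07) − 290·0.9666·N(-0.41) = 280·0.9213·0.5279 − 290·0.9666·0.3409 = 136.1792 − 95.5590 = 40.6202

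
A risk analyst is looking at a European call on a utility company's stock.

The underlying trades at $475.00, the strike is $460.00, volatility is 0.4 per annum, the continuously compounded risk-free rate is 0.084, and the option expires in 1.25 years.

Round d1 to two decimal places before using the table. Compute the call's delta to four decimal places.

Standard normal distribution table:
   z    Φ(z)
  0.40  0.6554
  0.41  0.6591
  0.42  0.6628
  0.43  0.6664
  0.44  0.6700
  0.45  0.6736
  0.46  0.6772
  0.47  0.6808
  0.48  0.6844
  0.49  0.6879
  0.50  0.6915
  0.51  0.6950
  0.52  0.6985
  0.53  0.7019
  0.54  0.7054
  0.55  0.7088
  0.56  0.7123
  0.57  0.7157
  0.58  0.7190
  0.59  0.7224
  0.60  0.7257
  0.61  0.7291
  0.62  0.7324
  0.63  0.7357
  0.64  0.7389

σ√T = 0.4·√1.25 = 0.4472
d₁ = [ln(475/460) + (0.084 + 0.4²/2)·1.25] / 0.4472 = [0.0321 + 0.2050] / 0.4472 = 0.5301 which rounds to 0.53
N(d₁) = N(0.53) = 0.7019
Δ_call = N(d₁) = 0.7019

0.7019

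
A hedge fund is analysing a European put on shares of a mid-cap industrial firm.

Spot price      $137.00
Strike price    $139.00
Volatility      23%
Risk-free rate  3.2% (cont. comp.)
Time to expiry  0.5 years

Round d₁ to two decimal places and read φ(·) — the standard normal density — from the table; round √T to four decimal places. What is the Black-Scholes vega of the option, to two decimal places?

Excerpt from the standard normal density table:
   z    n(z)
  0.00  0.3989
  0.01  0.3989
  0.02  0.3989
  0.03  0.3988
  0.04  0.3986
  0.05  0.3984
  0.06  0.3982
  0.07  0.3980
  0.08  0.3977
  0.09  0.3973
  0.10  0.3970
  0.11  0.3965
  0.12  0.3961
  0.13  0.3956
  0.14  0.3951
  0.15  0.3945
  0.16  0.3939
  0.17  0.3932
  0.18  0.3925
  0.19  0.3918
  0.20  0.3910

T = 0.5;  σ√T = 0.1626
d₁ = [ln(137/139) + (0.032 + ½·0.23²)·0.5] / (σ√T) = (-0.0145 + 0.0292) / 0.1626 = 0.0906 ≈ 0.09
√T = √0.5 = 0.7071
φ(d₁) = φ(0.09) = 0.3973
vega = S·φ(d₁)·√T = 137·0.3973·0.7071 = 38.4875

38.49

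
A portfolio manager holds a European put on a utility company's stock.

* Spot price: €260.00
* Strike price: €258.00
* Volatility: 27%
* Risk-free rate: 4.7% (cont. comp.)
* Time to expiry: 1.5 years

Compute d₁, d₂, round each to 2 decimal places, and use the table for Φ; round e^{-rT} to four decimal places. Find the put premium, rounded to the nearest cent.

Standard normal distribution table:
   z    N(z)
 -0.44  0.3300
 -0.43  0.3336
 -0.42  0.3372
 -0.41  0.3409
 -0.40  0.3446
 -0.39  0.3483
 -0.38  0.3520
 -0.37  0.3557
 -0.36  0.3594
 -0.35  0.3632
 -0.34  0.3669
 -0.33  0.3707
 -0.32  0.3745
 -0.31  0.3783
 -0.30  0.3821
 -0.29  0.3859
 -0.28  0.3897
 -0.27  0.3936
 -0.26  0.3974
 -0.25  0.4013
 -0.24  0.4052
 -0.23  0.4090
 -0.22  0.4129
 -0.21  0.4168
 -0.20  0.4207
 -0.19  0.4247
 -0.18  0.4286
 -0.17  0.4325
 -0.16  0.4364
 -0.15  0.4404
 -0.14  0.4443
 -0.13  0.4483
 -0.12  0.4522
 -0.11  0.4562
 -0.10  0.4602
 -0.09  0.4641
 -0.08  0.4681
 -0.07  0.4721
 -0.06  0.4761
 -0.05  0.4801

T = 1.5;  σ√T = 0.3307
d₁ = [ln(260/258) + (0.047 + ½·0.27²)·1.5] / (σ√T) = (0.0077 + 0.1252) / 0.3307 = 0.4019 ≈ 0.40
d₂ = 0.4019 − 0.3307 = 0.0712 ≈ 0.07
e^(−rT) = e^(−0.047·1.5) = 0.9319
N(−d₂) = N(-0.07) = 0.4721;  N(−d₁) = N(-0.40) = 0.3446
P = 258·0.9319·0.4721 − 260·0.3446 = 113.5071 − 89.5960 = 23.9111

€23.91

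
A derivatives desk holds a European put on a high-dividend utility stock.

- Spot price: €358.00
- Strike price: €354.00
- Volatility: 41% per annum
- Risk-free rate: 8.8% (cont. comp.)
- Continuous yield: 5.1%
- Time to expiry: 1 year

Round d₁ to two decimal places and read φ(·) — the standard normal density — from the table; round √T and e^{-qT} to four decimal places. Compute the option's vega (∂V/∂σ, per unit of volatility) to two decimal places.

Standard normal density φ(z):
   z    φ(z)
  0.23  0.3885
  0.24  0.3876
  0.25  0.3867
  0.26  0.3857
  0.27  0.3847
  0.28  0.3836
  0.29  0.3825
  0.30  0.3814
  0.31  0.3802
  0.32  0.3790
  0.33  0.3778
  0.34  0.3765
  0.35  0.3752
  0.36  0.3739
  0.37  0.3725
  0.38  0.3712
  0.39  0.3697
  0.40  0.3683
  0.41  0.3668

128.94

σ√T = 0.41 × 1.0000 = 0.4100
d₁ = [ln(358/354) + (0.088 − 0.051 + 0.41²/2)·1] / 0.4100 = [0.0112 + 0.1210] / 0.4100 = 0.3226 which rounds to 0.32
√T = √1 = 1.0000
φ(d₁) = φ(0.32) = 0.3790
e^(−qT) = e^(−0.051·1) = 0.9503
vega = S·e^(−qT)·φ(d₁)·√T = 358·0.9503·0.3790·1.0000 = 128.9386
(Vega is the same for a European call and put with the same parameters.)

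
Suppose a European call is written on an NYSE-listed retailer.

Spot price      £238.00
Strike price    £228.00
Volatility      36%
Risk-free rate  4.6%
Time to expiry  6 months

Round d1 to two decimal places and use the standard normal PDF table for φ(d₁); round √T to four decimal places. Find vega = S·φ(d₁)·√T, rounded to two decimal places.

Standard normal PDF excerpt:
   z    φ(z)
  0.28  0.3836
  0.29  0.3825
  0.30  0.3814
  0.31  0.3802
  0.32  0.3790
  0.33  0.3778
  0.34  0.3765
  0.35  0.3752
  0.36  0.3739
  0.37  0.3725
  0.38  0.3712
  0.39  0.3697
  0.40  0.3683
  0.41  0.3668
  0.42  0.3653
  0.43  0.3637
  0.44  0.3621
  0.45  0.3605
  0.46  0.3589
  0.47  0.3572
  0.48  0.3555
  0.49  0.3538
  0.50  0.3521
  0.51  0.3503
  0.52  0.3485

62.22

σ√T = 0.36·√0.5 = 0.2546
d₁ = [ln(238/228) + (0.046 + 0.36²/2)·0.5] / 0.2546 = [0.0429 + 0.0554] / 0.2546 = 0.3863 ⇒ 0.39
√T = √0.5 = 0.7071
φ(d₁) = φ(0.39) = 0.3697
vega = S·φ(d₁)·√T = 238·0.3697·0.7071 = 62.2167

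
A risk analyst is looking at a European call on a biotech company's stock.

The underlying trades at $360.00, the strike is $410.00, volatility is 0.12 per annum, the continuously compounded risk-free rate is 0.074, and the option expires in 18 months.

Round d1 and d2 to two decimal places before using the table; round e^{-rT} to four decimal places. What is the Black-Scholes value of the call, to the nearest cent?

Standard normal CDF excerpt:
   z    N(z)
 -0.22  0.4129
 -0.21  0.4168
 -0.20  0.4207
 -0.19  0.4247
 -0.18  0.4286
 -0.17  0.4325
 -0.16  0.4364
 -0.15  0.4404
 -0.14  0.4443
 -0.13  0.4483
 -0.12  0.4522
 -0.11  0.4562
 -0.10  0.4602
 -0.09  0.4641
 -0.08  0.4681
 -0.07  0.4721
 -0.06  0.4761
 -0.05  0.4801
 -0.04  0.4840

$17.04

T = 1.5;  σ√T = 0.1470
ln(S/K) + (r + σ²/2)T = ln(360/410) + (0.074 + 0.12²/2)·1.5 = -0.1301 + 0.1218 = -0.0083
d₁ = -0.0083 / 0.1470 = -0.0562 which rounds to -0.06
d₂ = d₁ − σ√T = -0.0562 − 0.1470 = -0.2031 which rounds to -0.20
e^(−rT) = e^(−0.074·1.5) = 0.8949
N(d₁) = N(-0.06) = 0.4761;  N(d₂) = N(-0.20) = 0.4207
C = 360·0.4761 − 410·0.8949·0.4207 = 171.3960 − 154.3586 = 17.0374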